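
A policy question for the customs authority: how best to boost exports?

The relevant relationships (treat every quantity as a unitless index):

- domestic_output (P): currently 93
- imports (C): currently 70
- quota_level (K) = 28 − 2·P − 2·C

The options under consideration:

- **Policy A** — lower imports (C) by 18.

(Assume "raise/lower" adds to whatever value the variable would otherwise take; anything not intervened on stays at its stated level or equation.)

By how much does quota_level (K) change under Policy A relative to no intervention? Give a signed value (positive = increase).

36

Baseline:
  P = 93
  C = 70
  K = 28 − 2·93 − 2·70 = -298
Policy A (C − 18):
  P = 93
  C = 70 − 18 = 52
  K = 28 − 2·93 − 2·52 = -262
Change in K: -262 − (-298) = 36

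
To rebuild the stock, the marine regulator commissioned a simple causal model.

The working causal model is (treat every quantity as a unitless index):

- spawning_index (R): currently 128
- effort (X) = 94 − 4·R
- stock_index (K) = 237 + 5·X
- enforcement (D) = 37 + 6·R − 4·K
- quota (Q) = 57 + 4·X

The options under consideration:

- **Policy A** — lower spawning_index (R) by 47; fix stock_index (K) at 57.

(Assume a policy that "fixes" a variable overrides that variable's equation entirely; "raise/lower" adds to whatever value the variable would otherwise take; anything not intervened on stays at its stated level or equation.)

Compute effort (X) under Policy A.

Policy A (R − 47, K := 57):
  R = 128 − 47 = 81
  X = 94 − 4·81 = -230

-230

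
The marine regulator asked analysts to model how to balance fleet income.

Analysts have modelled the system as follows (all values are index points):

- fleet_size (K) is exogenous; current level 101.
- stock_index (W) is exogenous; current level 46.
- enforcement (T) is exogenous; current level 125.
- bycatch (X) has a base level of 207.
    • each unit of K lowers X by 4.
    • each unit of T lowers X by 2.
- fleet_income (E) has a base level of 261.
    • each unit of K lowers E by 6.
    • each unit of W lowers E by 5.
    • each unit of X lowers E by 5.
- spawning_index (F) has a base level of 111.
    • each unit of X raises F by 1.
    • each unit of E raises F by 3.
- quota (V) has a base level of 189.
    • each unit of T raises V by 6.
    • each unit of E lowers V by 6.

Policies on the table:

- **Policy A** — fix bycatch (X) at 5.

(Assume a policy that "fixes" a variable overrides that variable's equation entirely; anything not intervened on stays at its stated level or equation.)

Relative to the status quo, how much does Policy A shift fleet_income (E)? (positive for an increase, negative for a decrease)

-2260

Baseline:
  K = 101
  W = 46
  T = 125
  X = 207 − 4·101 − 2·125 = -447
  E = 261 − 6·101 − 5·46 − 5·(-447) = 1660
Policy A (X := 5):
  K = 101
  W = 46
  T = 125
  X = 5
  E = 261 − 6·101 − 5·46 − 5·5 = -600
Change in E: -600 − 1660 = -2260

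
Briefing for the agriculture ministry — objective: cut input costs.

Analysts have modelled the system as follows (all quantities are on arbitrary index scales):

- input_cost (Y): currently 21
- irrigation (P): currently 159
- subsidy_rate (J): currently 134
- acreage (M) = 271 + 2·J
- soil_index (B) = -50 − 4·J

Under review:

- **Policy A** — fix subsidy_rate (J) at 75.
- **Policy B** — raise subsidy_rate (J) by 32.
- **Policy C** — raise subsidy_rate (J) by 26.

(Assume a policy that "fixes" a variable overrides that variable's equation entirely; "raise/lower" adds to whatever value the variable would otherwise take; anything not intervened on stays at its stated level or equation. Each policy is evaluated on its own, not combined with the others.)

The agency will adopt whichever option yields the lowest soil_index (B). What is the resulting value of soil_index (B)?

-714

Policy A (J := 75):
  J = 75
  B = -50 − 4·75 = -350
Policy B (J + 32):
  J = 134 + 32 = 166
  B = -50 − 4·166 = -714
Policy C (J + 26):
  J = 134 + 26 = 160
  B = -50 − 4·160 = -690
Comparing — Policy A: B=-350, Policy B: B=-714, Policy C: B=-690. Lowest is -714 (Policy B).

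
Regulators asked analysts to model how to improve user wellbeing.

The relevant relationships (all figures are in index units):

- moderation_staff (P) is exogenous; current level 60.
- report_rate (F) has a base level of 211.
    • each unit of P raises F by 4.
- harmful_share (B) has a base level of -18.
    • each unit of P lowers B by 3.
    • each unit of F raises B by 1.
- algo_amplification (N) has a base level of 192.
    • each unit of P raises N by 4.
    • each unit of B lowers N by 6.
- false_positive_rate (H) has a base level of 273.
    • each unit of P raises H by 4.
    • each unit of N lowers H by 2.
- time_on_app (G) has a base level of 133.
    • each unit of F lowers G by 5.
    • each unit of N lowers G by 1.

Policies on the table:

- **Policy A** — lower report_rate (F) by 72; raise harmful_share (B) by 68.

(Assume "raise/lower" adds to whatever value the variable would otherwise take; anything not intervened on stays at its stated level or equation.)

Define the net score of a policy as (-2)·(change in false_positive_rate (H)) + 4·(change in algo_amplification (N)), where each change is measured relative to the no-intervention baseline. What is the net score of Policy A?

192

Baseline:
  P = 60
  F = 211 + 4·60 = 451
  B = -18 − 3·60 + 451 = 253
  N = 192 + 4·60 − 6·253 = -1086
  H = 273 + 4·60 − 2·(-1086) = 2685
Policy A (F − 72, B + 68):
  P = 60
  F = 211 + 4·60 (−72 from intervention) = 379
  B = -18 − 3·60 + 379 (+68 from intervention) = 249
  N = 192 + 4·60 − 6·249 = -1062
  H = 273 + 4·60 − 2·(-1062) = 2637
ΔH = 2637 − 2685 = -48; ΔN = -1062 − (-1086) = 24
Score = (-2)·(-48) + 4·24 = 192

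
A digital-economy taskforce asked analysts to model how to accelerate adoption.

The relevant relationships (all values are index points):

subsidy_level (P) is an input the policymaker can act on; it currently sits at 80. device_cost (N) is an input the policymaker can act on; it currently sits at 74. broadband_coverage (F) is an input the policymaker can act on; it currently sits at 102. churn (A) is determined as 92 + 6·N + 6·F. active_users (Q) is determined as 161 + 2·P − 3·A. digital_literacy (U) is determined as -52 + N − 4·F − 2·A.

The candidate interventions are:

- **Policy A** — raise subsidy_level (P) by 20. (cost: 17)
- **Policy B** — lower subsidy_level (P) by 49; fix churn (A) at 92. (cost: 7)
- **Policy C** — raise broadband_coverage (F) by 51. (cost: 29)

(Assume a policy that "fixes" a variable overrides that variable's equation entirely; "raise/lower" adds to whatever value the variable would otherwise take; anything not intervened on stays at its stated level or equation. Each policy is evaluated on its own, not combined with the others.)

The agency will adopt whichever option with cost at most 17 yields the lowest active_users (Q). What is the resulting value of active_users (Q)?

-3083

Policy A (P + 20):
  P = 80 + 20 = 100
  N = 74
  F = 102
  A = 92 + 6·74 + 6·102 = 1148
  Q = 161 + 2·100 − 3·1148 = -3083
Policy B (P − 49, A := 92):
  P = 80 − 49 = 31
  N = 74
  F = 102
  A = 92
  Q = 161 + 2·31 − 3·92 = -53
Comparing — Policy A: Q=-3083, Policy B: Q=-53. Lowest is -3083 (Policy A).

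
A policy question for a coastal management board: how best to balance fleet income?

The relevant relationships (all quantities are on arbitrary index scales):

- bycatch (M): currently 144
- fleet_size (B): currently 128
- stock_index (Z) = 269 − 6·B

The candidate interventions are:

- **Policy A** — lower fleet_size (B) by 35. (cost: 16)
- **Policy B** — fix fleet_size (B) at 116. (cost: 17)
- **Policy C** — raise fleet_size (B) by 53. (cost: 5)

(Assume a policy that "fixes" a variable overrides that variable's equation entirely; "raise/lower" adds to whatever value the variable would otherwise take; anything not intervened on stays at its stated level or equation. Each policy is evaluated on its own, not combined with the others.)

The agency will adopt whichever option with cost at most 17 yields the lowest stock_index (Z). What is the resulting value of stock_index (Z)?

Policy A (B − 35):
  B = 128 − 35 = 93
  Z = 269 − 6·93 = -289
Policy B (B := 116):
  B = 116
  Z = 269 − 6·116 = -427
Policy C (B + 53):
  B = 128 + 53 = 181
  Z = 269 − 6·181 = -817
Comparing — Policy A: Z=-289, Policy B: Z=-427, Policy C: Z=-817. Lowest is -817 (Policy C).

-817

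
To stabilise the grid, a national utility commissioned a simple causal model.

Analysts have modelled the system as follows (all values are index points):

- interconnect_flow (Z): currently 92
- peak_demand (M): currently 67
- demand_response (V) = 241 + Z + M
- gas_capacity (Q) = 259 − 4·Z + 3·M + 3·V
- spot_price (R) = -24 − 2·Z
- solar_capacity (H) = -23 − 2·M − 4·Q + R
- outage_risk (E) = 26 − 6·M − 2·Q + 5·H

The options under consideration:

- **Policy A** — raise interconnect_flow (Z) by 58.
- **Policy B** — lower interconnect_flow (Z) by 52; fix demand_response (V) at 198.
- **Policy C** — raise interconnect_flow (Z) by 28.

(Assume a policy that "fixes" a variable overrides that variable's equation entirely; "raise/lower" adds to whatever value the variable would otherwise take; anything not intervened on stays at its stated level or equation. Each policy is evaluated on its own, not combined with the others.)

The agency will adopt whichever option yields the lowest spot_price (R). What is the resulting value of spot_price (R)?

Policy A (Z + 58):
  Z = 92 + 58 = 150
  R = -24 − 2·150 = -324
Policy B (Z − 52, V := 198):
  Z = 92 − 52 = 40
  R = -24 − 2·40 = -104
Policy C (Z + 28):
  Z = 92 + 28 = 120
  R = -24 − 2·120 = -264
Comparing — Policy A: R=-324, Policy B: R=-104, Policy C: R=-264. Lowest is -324 (Policy A).

-324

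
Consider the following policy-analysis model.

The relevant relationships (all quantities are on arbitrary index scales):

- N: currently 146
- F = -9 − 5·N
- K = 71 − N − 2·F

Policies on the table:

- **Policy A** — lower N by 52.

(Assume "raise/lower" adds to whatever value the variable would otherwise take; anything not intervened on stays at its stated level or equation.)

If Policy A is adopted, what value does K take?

935

Policy A (N − 52):
  N = 146 − 52 = 94
  F = -9 − 5·94 = -479
  K = 71 − 94 − 2·(-479) = 935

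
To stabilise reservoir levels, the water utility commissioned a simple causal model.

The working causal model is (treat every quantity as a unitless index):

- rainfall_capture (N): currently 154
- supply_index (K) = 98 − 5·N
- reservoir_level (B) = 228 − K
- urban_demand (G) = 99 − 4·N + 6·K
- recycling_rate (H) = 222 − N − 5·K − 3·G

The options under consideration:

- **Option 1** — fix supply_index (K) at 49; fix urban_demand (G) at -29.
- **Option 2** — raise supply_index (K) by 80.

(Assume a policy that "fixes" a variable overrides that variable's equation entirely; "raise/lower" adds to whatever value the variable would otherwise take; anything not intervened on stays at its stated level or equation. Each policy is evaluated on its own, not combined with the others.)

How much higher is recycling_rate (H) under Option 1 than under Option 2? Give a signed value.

Option 1 (K := 49, G := -29):
  N = 154
  K = 49
  G = -29
  H = 222 − 154 − 5·49 − 3·(-29) = -90
Option 2 (K + 80):
  N = 154
  K = 98 − 5·154 (+80 from intervention) = -592
  G = 99 − 4·154 + 6·(-592) = -4069
  H = 222 − 154 − 5·(-592) − 3·(-4069) = 15235
H: -90 − 15235 = -15325

-15325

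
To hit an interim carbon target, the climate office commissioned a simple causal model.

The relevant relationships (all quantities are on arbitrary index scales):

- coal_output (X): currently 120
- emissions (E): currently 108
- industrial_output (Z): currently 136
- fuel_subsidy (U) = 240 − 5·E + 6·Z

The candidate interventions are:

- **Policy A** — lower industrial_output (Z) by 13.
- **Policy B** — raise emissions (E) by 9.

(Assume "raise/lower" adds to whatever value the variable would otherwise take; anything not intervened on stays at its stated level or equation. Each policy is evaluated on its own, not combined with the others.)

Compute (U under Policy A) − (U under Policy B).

-33

Policy A (Z − 13):
  E = 108
  Z = 136 − 13 = 123
  U = 240 − 5·108 + 6·123 = 438
Policy B (E + 9):
  E = 108 + 9 = 117
  Z = 136
  U = 240 − 5·117 + 6·136 = 471
U: 438 − 471 = -33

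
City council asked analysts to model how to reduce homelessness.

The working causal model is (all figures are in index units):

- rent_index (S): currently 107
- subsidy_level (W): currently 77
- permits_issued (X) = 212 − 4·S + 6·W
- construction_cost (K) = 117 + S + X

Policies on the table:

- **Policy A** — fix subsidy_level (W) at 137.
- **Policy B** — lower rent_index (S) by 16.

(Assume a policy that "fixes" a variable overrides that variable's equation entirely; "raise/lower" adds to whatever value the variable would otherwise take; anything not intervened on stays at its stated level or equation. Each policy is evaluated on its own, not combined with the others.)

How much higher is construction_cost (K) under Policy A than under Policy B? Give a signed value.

Policy A (W := 137):
  S = 107
  W = 137
  X = 212 − 4·107 + 6·137 = 606
  K = 117 + 107 + 606 = 830
Policy B (S − 16):
  S = 107 − 16 = 91
  W = 77
  X = 212 − 4·91 + 6·77 = 310
  K = 117 + 91 + 310 = 518
K: 830 − 518 = 312

312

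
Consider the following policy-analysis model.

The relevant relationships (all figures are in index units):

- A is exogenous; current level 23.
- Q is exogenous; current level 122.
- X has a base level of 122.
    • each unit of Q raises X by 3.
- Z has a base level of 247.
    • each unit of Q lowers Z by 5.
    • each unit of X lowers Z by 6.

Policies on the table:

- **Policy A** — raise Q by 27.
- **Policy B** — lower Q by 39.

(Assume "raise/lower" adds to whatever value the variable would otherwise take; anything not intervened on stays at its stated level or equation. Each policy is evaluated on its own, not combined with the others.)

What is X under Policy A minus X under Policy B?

Policy A (Q + 27):
  Q = 122 + 27 = 149
  X = 122 + 3·149 = 569
Policy B (Q − 39):
  Q = 122 − 39 = 83
  X = 122 + 3·83 = 371
X: 569 − 371 = 198

198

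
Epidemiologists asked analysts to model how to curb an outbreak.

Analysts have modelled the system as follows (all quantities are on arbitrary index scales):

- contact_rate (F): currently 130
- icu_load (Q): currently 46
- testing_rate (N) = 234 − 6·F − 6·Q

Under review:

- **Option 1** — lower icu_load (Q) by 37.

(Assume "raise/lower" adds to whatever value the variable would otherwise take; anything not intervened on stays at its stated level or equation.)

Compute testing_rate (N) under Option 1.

Option 1 (Q − 37):
  F = 130
  Q = 46 − 37 = 9
  N = 234 − 6·130 − 6·9 = -600

-600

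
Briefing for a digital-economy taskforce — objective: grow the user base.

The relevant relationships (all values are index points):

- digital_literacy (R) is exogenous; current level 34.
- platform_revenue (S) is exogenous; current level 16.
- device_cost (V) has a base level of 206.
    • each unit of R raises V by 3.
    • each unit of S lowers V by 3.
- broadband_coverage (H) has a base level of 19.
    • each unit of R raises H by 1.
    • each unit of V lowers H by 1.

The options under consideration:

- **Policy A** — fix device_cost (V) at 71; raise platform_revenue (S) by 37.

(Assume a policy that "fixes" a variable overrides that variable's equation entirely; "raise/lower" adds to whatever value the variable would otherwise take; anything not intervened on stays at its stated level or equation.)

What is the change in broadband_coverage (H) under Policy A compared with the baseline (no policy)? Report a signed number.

Baseline:
  R = 34
  S = 16
  V = 206 + 3·34 − 3·16 = 260
  H = 19 + 34 − 260 = -207
Policy A (V := 71, S + 37):
  R = 34
  S = 16 + 37 = 53
  V = 71
  H = 19 + 34 − 71 = -18
Change in H: -18 − (-207) = 189

189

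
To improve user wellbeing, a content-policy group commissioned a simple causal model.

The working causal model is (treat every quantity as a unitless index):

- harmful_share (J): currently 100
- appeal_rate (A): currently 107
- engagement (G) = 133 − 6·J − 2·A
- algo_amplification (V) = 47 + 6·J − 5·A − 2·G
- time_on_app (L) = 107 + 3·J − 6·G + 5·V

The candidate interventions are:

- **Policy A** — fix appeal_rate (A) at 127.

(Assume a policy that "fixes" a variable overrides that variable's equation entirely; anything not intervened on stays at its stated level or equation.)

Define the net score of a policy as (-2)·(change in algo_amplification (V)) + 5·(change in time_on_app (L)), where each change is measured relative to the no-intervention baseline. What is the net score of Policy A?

740

Baseline:
  J = 100
  A = 107
  G = 133 − 6·100 − 2·107 = -681
  V = 47 + 6·100 − 5·107 − 2·(-681) = 1474
  L = 107 + 3·100 − 6·(-681) + 5·1474 = 11863
Policy A (A := 127):
  J = 100
  A = 127
  G = 133 − 6·100 − 2·127 = -721
  V = 47 + 6·100 − 5·127 − 2·(-721) = 1454
  L = 107 + 3·100 − 6·(-721) + 5·1454 = 12003
ΔV = 1454 − 1474 = -20; ΔL = 12003 − 11863 = 140
Score = (-2)·(-20) + 5·140 = 740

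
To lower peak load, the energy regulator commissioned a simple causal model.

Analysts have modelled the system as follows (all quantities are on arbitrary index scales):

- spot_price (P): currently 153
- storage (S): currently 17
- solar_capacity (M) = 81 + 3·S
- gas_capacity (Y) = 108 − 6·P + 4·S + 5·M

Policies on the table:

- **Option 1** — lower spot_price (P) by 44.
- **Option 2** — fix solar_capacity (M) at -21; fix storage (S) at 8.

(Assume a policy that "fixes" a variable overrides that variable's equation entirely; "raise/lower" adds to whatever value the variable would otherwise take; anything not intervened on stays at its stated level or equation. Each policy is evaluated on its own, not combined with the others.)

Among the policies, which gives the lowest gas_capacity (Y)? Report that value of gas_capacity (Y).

-883

Option 1 (P − 44):
  P = 153 − 44 = 109
  S = 17
  M = 81 + 3·17 = 132
  Y = 108 − 6·109 + 4·17 + 5·132 = 182
Option 2 (M := -21, S := 8):
  P = 153
  S = 8
  M = -21
  Y = 108 − 6·153 + 4·8 + 5·(-21) = -883
Comparing — Option 1: Y=182, Option 2: Y=-883. Lowest is -883 (Option 2).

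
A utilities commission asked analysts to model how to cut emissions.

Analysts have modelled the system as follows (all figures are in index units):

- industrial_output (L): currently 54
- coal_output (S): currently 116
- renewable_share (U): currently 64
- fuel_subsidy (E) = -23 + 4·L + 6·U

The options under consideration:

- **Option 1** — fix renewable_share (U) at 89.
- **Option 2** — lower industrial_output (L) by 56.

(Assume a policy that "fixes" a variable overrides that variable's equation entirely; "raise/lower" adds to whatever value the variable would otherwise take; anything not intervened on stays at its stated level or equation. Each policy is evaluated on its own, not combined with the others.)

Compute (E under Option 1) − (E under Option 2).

374

Option 1 (U := 89):
  L = 54
  U = 89
  E = -23 + 4·54 + 6·89 = 727
Option 2 (L − 56):
  L = 54 − 56 = -2
  U = 64
  E = -23 + 4·(-2) + 6·64 = 353
E: 727 − 353 = 374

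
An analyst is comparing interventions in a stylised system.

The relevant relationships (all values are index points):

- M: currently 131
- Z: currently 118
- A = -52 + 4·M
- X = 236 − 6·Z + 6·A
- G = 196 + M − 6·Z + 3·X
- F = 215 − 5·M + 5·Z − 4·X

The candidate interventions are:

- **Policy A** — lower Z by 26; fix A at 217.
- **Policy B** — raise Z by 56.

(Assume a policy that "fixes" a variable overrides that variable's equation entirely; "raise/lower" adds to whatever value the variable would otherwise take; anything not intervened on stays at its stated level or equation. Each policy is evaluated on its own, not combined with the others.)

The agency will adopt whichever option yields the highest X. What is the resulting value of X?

Policy A (Z − 26, A := 217):
  M = 131
  Z = 118 − 26 = 92
  A = 217
  X = 236 − 6·92 + 6·217 = 986
Policy B (Z + 56):
  M = 131
  Z = 118 + 56 = 174
  A = -52 + 4·131 = 472
  X = 236 − 6·174 + 6·472 = 2024
Comparing — Policy A: X=986, Policy B: X=2024. Highest is 2024 (Policy B).

2024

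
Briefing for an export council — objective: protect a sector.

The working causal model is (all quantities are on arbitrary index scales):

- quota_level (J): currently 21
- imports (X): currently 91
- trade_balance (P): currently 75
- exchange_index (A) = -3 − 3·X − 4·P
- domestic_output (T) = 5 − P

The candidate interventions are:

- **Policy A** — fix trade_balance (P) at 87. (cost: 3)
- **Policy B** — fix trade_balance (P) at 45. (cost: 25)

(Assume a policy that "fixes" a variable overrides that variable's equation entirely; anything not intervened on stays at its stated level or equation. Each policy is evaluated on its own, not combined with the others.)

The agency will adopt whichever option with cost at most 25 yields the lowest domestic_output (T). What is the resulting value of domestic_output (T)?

Policy A (P := 87):
  P = 87
  T = 5 − 87 = -82
Policy B (P := 45):
  P = 45
  T = 5 − 45 = -40
Comparing — Policy A: T=-82, Policy B: T=-40. Lowest is -82 (Policy A).

-82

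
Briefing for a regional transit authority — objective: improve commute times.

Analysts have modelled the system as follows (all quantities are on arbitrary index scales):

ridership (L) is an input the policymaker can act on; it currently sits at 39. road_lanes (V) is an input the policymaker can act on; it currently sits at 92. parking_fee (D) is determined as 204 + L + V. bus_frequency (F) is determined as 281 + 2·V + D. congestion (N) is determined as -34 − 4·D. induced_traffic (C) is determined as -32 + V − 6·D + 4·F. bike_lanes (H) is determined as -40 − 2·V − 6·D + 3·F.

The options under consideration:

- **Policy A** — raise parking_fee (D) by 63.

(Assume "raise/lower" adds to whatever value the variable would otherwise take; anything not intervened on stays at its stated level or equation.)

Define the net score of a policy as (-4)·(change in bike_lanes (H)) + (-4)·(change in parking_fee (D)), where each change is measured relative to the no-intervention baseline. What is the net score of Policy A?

Baseline:
  L = 39
  V = 92
  D = 204 + 39 + 92 = 335
  F = 281 + 2·92 + 335 = 800
  H = -40 − 2·92 − 6·335 + 3·800 = 166
Policy A (D + 63):
  L = 39
  V = 92
  D = 204 + 39 + 92 (+63 from intervention) = 398
  F = 281 + 2·92 + 398 = 863
  H = -40 − 2·92 − 6·398 + 3·863 = -23
ΔH = -23 − 166 = -189; ΔD = 398 − 335 = 63
Score = (-4)·(-189) + (-4)·63 = 504

504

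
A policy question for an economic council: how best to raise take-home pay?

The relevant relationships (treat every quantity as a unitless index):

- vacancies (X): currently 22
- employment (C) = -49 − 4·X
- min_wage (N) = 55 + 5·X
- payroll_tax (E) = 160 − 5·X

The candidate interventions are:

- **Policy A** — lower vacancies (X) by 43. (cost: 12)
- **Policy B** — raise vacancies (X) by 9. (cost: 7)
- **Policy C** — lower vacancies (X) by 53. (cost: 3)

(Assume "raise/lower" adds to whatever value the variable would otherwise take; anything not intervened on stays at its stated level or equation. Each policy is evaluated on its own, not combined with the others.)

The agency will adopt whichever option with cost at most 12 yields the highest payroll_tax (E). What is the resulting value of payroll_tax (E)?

315

Policy A (X − 43):
  X = 22 − 43 = -21
  E = 160 − 5·(-21) = 265
Policy B (X + 9):
  X = 22 + 9 = 31
  E = 160 − 5·31 = 5
Policy C (X − 53):
  X = 22 − 53 = -31
  E = 160 − 5·(-31) = 315
Comparing — Policy A: E=265, Policy B: E=5, Policy C: E=315. Highest is 315 (Policy C).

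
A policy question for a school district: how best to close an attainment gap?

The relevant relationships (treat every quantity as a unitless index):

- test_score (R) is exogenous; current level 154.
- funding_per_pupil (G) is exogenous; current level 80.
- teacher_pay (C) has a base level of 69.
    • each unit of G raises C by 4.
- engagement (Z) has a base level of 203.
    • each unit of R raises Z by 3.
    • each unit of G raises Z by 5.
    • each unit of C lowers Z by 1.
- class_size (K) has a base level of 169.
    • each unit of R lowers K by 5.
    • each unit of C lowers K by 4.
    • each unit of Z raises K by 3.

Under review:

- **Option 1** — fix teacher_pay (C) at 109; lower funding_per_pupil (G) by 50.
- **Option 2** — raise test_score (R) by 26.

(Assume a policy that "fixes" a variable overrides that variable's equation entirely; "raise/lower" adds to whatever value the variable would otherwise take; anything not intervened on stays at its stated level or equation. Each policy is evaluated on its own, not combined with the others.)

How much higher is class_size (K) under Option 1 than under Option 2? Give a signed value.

Option 1 (C := 109, G − 50):
  R = 154
  G = 80 − 50 = 30
  C = 109
  Z = 203 + 3·154 + 5·30 − 109 = 706
  K = 169 − 5·154 − 4·109 + 3·706 = 1081
Option 2 (R + 26):
  R = 154 + 26 = 180
  G = 80
  C = 69 + 4·80 = 389
  Z = 203 + 3·180 + 5·80 − 389 = 754
  K = 169 − 5·180 − 4·389 + 3·754 = -25
K: 1081 − (-25) = 1106

1106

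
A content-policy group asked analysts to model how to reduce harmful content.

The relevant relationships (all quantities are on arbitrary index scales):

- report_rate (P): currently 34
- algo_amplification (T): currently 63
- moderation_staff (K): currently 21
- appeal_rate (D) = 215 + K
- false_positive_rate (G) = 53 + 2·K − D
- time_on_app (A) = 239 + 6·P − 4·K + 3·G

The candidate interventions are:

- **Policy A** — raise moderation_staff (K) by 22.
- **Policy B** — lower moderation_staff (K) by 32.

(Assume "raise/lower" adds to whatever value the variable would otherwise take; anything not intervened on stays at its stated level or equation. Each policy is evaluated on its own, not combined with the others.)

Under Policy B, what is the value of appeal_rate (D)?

Policy B (K − 32):
  K = 21 − 32 = -11
  D = 215 + (-11) = 204

204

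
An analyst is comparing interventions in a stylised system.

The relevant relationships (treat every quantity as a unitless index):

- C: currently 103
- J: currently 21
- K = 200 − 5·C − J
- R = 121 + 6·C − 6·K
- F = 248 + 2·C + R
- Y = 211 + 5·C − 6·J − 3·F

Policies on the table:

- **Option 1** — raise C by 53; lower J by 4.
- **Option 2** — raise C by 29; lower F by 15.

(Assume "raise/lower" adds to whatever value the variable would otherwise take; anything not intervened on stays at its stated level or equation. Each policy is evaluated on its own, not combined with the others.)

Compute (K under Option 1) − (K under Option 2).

Option 1 (C + 53, J − 4):
  C = 103 + 53 = 156
  J = 21 − 4 = 17
  K = 200 − 5·156 − 17 = -597
Option 2 (C + 29, F − 15):
  C = 103 + 29 = 132
  J = 21
  K = 200 − 5·132 − 21 = -481
K: -597 − (-481) = -116

-116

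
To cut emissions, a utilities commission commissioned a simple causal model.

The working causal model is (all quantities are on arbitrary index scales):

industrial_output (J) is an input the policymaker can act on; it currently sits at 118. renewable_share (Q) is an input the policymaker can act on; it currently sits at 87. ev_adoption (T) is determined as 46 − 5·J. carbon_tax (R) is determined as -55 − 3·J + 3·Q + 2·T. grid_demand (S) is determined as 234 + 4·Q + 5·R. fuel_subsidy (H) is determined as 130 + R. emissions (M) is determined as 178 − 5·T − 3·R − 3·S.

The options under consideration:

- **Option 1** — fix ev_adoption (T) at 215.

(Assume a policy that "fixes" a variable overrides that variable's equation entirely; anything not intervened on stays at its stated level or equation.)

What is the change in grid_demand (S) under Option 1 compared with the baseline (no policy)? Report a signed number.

Baseline:
  J = 118
  Q = 87
  T = 46 − 5·118 = -544
  R = -55 − 3·118 + 3·87 + 2·(-544) = -1236
  S = 234 + 4·87 + 5·(-1236) = -5598
Option 1 (T := 215):
  J = 118
  Q = 87
  T = 215
  R = -55 − 3·118 + 3·87 + 2·215 = 282
  S = 234 + 4·87 + 5·282 = 1992
Change in S: 1992 − (-5598) = 7590

7590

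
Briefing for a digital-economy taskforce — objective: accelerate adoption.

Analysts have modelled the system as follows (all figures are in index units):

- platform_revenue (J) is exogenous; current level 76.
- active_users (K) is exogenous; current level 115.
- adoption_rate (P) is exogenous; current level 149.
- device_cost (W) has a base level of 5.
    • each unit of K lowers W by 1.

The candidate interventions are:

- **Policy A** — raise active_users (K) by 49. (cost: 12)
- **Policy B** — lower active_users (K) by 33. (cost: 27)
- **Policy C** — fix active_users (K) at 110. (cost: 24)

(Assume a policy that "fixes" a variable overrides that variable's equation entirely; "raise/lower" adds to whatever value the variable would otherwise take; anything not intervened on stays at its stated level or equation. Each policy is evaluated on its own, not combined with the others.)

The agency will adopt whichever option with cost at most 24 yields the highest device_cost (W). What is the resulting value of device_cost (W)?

Policy A (K + 49):
  K = 115 + 49 = 164
  W = 5 − 164 = -159
Policy C (K := 110):
  K = 110
  W = 5 − 110 = -105
Comparing — Policy A: W=-159, Policy C: W=-105. Highest is -105 (Policy C).

-105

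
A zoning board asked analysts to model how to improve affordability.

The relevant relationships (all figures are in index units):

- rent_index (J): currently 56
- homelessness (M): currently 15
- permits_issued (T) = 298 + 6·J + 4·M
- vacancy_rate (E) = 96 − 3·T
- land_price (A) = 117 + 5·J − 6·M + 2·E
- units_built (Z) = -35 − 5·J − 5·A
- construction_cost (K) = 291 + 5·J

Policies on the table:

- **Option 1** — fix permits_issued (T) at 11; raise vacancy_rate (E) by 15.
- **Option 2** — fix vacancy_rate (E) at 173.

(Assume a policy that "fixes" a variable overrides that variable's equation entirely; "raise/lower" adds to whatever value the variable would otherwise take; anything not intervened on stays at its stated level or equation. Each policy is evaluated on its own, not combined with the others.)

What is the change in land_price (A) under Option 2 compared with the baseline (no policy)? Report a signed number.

Baseline:
  J = 56
  M = 15
  T = 298 + 6·56 + 4·15 = 694
  E = 96 − 3·694 = -1986
  A = 117 + 5·56 − 6·15 + 2·(-1986) = -3665
Option 2 (E := 173):
  J = 56
  M = 15
  T = 298 + 6·56 + 4·15 = 694
  E = 173
  A = 117 + 5·56 − 6·15 + 2·173 = 653
Change in A: 653 − (-3665) = 4318

4318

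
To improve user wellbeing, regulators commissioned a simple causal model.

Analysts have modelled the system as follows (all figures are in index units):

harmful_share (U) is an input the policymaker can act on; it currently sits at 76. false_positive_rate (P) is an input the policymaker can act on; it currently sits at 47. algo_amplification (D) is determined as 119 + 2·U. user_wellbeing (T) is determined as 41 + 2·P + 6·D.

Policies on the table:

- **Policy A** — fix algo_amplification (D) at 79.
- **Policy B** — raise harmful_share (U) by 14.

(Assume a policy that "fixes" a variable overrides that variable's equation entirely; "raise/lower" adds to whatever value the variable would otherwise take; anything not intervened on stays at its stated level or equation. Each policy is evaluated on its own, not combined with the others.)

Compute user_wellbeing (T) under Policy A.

609

Policy A (D := 79):
  U = 76
  P = 47
  D = 79
  T = 41 + 2·47 + 6·79 = 609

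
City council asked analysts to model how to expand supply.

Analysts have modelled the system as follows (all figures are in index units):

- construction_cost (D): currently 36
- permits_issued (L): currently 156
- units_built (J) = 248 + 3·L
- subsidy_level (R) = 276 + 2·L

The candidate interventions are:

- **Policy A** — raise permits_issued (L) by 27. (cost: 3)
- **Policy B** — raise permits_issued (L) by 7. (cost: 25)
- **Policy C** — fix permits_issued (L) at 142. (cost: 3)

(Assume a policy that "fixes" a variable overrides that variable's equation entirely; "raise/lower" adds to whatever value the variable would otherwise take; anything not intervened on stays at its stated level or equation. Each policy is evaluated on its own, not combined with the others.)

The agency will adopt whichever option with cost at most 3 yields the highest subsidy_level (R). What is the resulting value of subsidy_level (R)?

Policy A (L + 27):
  L = 156 + 27 = 183
  R = 276 + 2·183 = 642
Policy C (L := 142):
  L = 142
  R = 276 + 2·142 = 560
Comparing — Policy A: R=642, Policy C: R=560. Highest is 642 (Policy A).

642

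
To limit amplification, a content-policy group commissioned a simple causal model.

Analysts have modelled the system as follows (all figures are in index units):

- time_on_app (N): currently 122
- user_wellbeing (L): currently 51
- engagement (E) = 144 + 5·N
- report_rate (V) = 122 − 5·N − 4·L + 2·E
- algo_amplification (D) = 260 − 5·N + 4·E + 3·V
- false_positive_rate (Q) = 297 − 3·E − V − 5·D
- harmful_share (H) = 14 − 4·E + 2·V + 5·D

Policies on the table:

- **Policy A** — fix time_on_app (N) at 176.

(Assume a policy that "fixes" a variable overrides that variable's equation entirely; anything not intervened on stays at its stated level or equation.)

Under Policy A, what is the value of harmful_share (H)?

31760

Policy A (N := 176):
  N = 176
  L = 51
  E = 144 + 5·176 = 1024
  V = 122 − 5·176 − 4·51 + 2·1024 = 1086
  D = 260 − 5·176 + 4·1024 + 3·1086 = 6734
  H = 14 − 4·1024 + 2·1086 + 5·6734 = 31760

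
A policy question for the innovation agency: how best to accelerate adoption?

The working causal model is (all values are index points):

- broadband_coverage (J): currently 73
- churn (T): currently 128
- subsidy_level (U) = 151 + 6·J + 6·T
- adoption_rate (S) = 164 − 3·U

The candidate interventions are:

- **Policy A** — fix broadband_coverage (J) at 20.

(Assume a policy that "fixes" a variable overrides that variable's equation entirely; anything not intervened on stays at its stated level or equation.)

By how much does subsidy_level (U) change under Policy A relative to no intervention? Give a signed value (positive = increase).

Baseline:
  J = 73
  T = 128
  U = 151 + 6·73 + 6·128 = 1357
Policy A (J := 20):
  J = 20
  T = 128
  U = 151 + 6·20 + 6·128 = 1039
Change in U: 1039 − 1357 = -318

-318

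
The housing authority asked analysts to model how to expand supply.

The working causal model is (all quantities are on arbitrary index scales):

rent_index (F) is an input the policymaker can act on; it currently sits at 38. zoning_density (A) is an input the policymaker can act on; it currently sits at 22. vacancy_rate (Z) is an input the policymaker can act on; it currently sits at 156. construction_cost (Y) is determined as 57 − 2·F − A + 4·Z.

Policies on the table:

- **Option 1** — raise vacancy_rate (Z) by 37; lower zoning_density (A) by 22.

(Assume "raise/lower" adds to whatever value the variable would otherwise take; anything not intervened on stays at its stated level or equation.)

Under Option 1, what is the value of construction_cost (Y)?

Option 1 (Z + 37, A − 22):
  F = 38
  A = 22 − 22 = 0
  Z = 156 + 37 = 193
  Y = 57 − 2·38 − 0 + 4·193 = 753

753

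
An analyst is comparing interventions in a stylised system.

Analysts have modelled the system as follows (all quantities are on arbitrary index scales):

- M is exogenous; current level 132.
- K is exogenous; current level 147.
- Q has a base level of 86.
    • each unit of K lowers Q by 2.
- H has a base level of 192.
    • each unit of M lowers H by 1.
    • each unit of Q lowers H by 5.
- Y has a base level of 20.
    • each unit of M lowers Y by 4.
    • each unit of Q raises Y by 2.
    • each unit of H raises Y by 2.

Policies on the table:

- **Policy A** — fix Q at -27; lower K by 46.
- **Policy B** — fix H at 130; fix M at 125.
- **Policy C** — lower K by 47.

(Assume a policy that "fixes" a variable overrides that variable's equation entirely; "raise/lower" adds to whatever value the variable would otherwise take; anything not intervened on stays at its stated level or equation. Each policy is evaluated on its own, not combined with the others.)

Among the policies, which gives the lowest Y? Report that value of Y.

Policy A (Q := -27, K − 46):
  M = 132
  K = 147 − 46 = 101
  Q = -27
  H = 192 − 132 − 5·(-27) = 195
  Y = 20 − 4·132 + 2·(-27) + 2·195 = -172
Policy B (H := 130, M := 125):
  M = 125
  K = 147
  Q = 86 − 2·147 = -208
  H = 130
  Y = 20 − 4·125 + 2·(-208) + 2·130 = -636
Policy C (K − 47):
  M = 132
  K = 147 − 47 = 100
  Q = 86 − 2·100 = -114
  H = 192 − 132 − 5·(-114) = 630
  Y = 20 − 4·132 + 2·(-114) + 2·630 = 524
Comparing — Policy A: Y=-172, Policy B: Y=-636, Policy C: Y=524. Lowest is -636 (Policy B).

-636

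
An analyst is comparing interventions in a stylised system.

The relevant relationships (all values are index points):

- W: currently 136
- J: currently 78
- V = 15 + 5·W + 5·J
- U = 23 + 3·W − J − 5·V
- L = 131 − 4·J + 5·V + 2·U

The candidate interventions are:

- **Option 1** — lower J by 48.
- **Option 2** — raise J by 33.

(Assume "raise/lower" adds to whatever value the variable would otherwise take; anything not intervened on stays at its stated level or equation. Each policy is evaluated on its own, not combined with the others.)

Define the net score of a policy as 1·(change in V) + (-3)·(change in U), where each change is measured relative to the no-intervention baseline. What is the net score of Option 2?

2739

Baseline:
  W = 136
  J = 78
  V = 15 + 5·136 + 5·78 = 1085
  U = 23 + 3·136 − 78 − 5·1085 = -5072
Option 2 (J + 33):
  W = 136
  J = 78 + 33 = 111
  V = 15 + 5·136 + 5·111 = 1250
  U = 23 + 3·136 − 111 − 5·1250 = -5930
ΔV = 1250 − 1085 = 165; ΔU = -5930 − (-5072) = -858
Score = 1·165 + (-3)·(-858) = 2739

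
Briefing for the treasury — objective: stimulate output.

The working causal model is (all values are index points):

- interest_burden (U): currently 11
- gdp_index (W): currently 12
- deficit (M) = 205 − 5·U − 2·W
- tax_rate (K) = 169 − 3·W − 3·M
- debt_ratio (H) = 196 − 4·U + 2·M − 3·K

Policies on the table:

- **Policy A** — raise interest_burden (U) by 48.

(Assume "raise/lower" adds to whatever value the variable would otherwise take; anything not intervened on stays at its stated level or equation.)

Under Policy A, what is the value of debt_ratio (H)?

-1693

Policy A (U + 48):
  U = 11 + 48 = 59
  W = 12
  M = 205 − 5·59 − 2·12 = -114
  K = 169 − 3·12 − 3·(-114) = 475
  H = 196 − 4·59 + 2·(-114) − 3·475 = -1693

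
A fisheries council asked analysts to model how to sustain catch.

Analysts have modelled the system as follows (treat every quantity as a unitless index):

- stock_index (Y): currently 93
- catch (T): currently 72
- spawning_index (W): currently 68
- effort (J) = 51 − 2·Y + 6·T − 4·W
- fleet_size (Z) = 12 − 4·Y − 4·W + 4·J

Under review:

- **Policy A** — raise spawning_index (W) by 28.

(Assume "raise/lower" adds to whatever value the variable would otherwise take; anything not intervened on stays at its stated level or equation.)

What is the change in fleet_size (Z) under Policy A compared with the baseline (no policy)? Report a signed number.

Baseline:
  Y = 93
  T = 72
  W = 68
  J = 51 − 2·93 + 6·72 − 4·68 = 25
  Z = 12 − 4·93 − 4·68 + 4·25 = -532
Policy A (W + 28):
  Y = 93
  T = 72
  W = 68 + 28 = 96
  J = 51 − 2·93 + 6·72 − 4·96 = -87
  Z = 12 − 4·93 − 4·96 + 4·(-87) = -1092
Change in Z: -1092 − (-532) = -560

-560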